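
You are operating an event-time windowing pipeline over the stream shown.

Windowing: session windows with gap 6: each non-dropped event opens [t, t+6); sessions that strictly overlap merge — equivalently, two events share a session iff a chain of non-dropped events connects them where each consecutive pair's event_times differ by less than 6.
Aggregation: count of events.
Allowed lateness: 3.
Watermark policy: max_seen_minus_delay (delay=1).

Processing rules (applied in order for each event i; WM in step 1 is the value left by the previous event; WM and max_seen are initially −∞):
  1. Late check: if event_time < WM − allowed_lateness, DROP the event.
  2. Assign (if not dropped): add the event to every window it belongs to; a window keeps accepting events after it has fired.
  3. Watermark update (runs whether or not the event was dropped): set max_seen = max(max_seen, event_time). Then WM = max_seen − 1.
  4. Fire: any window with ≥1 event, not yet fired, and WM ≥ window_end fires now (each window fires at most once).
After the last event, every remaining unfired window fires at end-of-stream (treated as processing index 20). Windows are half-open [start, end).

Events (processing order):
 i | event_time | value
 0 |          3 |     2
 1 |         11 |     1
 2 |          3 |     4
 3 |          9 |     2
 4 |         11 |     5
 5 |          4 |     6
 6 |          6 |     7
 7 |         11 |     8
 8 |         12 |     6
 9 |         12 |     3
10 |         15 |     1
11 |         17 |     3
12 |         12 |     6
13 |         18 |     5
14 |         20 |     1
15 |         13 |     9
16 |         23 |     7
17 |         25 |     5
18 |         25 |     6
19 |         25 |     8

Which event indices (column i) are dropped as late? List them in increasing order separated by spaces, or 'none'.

2 5 6 12 15

i=0 t=3 v=2: → [3,9); WM=2
i=1 t=11 v=1: → [11,17); WM=10
i=2 t=3 v=4: DROP (t<10-3); WM=10
i=3 t=9 v=2: → [9,17); WM=10
i=4 t=11 v=5: → [9,17); WM=10
i=5 t=4 v=6: DROP (t<10-3); WM=10
i=6 t=6 v=7: DROP (t<10-3); WM=10
i=7 t=11 v=8: → [9,17); WM=10
i=8 t=12 v=6: → [9,18); WM=11
i=9 t=12 v=3: → [9,18); WM=11
i=10 t=15 v=1: → [9,21); WM=14
i=11 t=17 v=3: → [9,23); WM=16
i=12 t=12 v=6: DROP (t<16-3); WM=16
i=13 t=18 v=5: → [9,24); WM=17
i=14 t=20 v=1: → [9,26); WM=19
i=15 t=13 v=9: DROP (t<19-3); WM=19
i=16 t=23 v=7: → [9,29); WM=22
i=17 t=25 v=5: → [9,31); WM=24
i=18 t=25 v=6: → [9,31); WM=24
i=19 t=25 v=8: → [9,31); WM=24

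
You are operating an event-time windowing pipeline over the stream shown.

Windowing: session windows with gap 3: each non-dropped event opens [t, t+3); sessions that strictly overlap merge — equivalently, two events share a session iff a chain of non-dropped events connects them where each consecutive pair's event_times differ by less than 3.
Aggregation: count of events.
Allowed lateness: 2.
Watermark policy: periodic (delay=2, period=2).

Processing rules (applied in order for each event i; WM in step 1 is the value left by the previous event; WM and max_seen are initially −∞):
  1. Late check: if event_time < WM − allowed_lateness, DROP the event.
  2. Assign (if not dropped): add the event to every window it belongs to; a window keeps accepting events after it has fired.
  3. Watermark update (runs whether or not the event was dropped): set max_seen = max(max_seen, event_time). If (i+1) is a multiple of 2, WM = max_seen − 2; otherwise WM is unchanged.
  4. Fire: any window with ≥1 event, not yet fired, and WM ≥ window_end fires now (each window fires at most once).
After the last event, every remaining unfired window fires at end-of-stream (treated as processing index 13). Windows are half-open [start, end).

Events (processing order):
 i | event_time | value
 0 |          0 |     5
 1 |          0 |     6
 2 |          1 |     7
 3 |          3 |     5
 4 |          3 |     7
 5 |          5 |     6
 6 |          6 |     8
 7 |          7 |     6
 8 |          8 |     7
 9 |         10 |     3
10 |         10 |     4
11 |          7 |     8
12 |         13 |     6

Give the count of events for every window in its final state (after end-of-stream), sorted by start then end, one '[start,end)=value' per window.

[0,13)=12 [13,16)=1

i=0 t=0 v=5: → [0,3); WM=−∞
i=1 t=0 v=6: → [0,3); WM=-2
i=2 t=1 v=7: → [0,4); WM=-2
i=3 t=3 v=5: → [0,6); WM=1
i=4 t=3 v=7: → [0,6); WM=1
i=5 t=5 v=6: → [0,8); WM=3
i=6 t=6 v=8: → [0,9); WM=3
i=7 t=7 v=6: → [0,10); WM=5
i=8 t=8 v=7: → [0,11); WM=5
i=9 t=10 v=3: → [0,13); WM=8
i=10 t=10 v=4: → [0,13); WM=8
i=11 t=7 v=8: → [0,13); WM=8
i=12 t=13 v=6: → [13,16); WM=8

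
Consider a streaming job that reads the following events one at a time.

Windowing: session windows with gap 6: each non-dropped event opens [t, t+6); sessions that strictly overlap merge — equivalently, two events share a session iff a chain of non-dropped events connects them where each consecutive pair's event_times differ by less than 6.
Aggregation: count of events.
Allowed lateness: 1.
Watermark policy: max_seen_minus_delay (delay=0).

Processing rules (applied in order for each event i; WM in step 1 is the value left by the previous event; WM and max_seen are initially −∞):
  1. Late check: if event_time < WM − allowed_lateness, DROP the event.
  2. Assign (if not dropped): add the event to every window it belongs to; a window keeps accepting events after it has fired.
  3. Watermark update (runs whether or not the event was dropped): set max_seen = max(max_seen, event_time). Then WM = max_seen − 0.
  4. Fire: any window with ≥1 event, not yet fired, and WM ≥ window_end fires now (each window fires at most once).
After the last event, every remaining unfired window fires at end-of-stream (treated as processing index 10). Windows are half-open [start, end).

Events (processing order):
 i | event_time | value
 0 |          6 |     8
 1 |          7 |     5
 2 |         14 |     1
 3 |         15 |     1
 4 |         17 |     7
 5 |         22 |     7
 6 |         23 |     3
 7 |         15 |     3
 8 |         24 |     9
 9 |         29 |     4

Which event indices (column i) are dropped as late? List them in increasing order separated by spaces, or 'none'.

7

i=0 t=6 v=8: → [6,12); WM=6
i=1 t=7 v=5: → [6,13); WM=7
i=2 t=14 v=1: → [14,20); WM=14
i=3 t=15 v=1: → [14,21); WM=15
i=4 t=17 v=7: → [14,23); WM=17
i=5 t=22 v=7: → [14,28); WM=22
i=6 t=23 v=3: → [14,29); WM=23
i=7 t=15 v=3: DROP (t<23-1); WM=23
i=8 t=24 v=9: → [14,30); WM=24
i=9 t=29 v=4: → [14,35); WM=29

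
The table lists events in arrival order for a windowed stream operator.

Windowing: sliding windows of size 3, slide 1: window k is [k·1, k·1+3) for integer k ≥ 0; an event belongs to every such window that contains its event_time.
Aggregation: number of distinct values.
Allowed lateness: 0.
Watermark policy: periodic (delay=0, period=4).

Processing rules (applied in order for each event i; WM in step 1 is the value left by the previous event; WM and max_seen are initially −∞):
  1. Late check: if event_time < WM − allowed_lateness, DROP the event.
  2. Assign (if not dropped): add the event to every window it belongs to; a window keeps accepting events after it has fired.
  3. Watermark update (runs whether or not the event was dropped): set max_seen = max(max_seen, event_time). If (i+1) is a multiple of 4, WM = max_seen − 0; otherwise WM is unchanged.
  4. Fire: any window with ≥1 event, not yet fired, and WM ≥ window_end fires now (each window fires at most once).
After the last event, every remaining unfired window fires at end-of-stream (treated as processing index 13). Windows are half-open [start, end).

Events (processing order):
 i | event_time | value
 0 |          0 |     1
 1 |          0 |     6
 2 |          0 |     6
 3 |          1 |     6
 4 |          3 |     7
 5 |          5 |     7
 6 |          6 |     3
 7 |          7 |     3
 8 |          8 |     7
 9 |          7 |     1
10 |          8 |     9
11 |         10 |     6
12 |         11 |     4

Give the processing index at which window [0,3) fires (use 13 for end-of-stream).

i=0 t=0 v=1: → [0,3); WM=−∞
i=1 t=0 v=6: → [0,3); WM=−∞
i=2 t=0 v=6: → [0,3); WM=−∞
i=3 t=1 v=6: → [1,4),[0,3); WM=1
i=4 t=3 v=7: → [3,6),[2,5),[1,4); WM=1
i=5 t=5 v=7: → [5,8),[4,7),[3,6); WM=1
i=6 t=6 v=3: → [6,9),[5,8),[4,7); WM=1
i=7 t=7 v=3: → [7,10),[6,9),[5,8); WM=7; [0,3) fires=2 [1,4) fires=2 [2,5) fires=1 [3,6) fires=1 [4,7) fires=2
i=8 t=8 v=7: → [8,11),[7,10),[6,9); WM=7
i=9 t=7 v=1: → [7,10),[6,9),[5,8); WM=7
i=10 t=8 v=9: → [8,11),[7,10),[6,9); WM=7
i=11 t=10 v=6: → [10,13),[9,12),[8,11); WM=10; [5,8) fires=3 [6,9) fires=4 [7,10) fires=4
i=12 t=11 v=4: → [11,14),[10,13),[9,12); WM=10

7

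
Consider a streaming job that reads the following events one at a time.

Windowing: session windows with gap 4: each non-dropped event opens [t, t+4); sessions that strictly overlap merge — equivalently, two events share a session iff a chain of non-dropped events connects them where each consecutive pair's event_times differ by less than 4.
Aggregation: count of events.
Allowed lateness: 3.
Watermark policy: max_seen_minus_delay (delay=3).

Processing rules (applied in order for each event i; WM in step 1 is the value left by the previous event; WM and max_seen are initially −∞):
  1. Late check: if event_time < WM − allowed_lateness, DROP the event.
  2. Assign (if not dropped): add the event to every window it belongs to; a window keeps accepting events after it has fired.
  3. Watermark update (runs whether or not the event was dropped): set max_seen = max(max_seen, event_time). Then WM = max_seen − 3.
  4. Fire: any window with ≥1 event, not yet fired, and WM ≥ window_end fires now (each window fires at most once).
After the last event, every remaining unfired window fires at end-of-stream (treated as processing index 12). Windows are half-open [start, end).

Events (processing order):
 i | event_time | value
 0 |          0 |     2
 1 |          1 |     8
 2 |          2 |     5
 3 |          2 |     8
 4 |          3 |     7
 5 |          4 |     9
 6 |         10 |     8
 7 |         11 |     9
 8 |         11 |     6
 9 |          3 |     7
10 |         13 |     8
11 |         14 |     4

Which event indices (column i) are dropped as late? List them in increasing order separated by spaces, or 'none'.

i=0 t=0 v=2: → [0,4); WM=-3
i=1 t=1 v=8: → [0,5); WM=-2
i=2 t=2 v=5: → [0,6); WM=-1
i=3 t=2 v=8: → [0,6); WM=-1
i=4 t=3 v=7: → [0,7); WM=0
i=5 t=4 v=9: → [0,8); WM=1
i=6 t=10 v=8: → [10,14); WM=7
i=7 t=11 v=9: → [10,15); WM=8
i=8 t=11 v=6: → [10,15); WM=8
i=9 t=3 v=7: DROP (t<8-3); WM=8
i=10 t=13 v=8: → [10,17); WM=10
i=11 t=14 v=4: → [10,18); WM=11

9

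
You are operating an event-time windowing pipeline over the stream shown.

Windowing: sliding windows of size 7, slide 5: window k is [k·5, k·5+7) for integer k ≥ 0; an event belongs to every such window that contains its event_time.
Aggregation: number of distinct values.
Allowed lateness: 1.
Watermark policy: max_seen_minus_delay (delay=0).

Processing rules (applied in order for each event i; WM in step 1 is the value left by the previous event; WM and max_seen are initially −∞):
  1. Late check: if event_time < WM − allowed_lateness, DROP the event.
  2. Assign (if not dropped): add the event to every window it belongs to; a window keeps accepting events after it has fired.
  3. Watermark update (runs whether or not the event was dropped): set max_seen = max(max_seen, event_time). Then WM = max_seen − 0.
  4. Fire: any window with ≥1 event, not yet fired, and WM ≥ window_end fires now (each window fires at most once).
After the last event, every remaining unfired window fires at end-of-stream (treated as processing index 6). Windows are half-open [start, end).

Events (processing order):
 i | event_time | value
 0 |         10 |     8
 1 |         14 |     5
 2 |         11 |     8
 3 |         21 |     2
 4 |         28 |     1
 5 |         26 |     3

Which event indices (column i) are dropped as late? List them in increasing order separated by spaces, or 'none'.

2 5

i=0 t=10 v=8: → [10,17),[5,12); WM=10
i=1 t=14 v=5: → [10,17); WM=14; [5,12) fires=1
i=2 t=11 v=8: DROP (t<14-1); WM=14
i=3 t=21 v=2: → [20,27),[15,22); WM=21; [10,17) fires=2
i=4 t=28 v=1: → [25,32); WM=28; [15,22) fires=1 [20,27) fires=1
i=5 t=26 v=3: DROP (t<28-1); WM=28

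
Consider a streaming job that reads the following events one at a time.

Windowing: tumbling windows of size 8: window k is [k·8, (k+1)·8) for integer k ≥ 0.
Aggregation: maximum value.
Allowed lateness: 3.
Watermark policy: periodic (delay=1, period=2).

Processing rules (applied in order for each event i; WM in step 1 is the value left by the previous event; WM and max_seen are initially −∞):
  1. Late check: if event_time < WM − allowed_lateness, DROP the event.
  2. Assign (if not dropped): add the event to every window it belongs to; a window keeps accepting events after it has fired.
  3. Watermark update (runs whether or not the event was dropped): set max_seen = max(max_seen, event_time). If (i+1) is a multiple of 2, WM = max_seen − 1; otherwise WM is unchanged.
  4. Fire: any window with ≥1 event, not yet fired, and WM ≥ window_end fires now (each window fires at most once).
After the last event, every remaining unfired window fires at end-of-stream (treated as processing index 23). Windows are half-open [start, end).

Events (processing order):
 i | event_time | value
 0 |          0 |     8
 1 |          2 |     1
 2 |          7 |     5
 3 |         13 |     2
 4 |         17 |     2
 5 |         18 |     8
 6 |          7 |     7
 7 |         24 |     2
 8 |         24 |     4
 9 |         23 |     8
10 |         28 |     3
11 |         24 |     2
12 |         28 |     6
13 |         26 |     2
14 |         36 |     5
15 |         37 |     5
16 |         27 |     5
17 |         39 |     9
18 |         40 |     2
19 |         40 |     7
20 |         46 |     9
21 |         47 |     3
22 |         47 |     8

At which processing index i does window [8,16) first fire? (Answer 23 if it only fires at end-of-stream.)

i=0 t=0 v=8: → [0,8); WM=−∞
i=1 t=2 v=1: → [0,8); WM=1
i=2 t=7 v=5: → [0,8); WM=1
i=3 t=13 v=2: → [8,16); WM=12; [0,8) fires=8
i=4 t=17 v=2: → [16,24); WM=12
i=5 t=18 v=8: → [16,24); WM=17; [8,16) fires=2
i=6 t=7 v=7: DROP (t<17-3); WM=17
i=7 t=24 v=2: → [24,32); WM=23
i=8 t=24 v=4: → [24,32); WM=23
i=9 t=23 v=8: → [16,24); WM=23
i=10 t=28 v=3: → [24,32); WM=23
i=11 t=24 v=2: → [24,32); WM=27; [16,24) fires=8
i=12 t=28 v=6: → [24,32); WM=27
i=13 t=26 v=2: → [24,32); WM=27
i=14 t=36 v=5: → [32,40); WM=27
i=15 t=37 v=5: → [32,40); WM=36; [24,32) fires=6
i=16 t=27 v=5: DROP (t<36-3); WM=36
i=17 t=39 v=9: → [32,40); WM=38
i=18 t=40 v=2: → [40,48); WM=38
i=19 t=40 v=7: → [40,48); WM=39
i=20 t=46 v=9: → [40,48); WM=39
i=21 t=47 v=3: → [40,48); WM=46; [32,40) fires=9
i=22 t=47 v=8: → [40,48); WM=46

5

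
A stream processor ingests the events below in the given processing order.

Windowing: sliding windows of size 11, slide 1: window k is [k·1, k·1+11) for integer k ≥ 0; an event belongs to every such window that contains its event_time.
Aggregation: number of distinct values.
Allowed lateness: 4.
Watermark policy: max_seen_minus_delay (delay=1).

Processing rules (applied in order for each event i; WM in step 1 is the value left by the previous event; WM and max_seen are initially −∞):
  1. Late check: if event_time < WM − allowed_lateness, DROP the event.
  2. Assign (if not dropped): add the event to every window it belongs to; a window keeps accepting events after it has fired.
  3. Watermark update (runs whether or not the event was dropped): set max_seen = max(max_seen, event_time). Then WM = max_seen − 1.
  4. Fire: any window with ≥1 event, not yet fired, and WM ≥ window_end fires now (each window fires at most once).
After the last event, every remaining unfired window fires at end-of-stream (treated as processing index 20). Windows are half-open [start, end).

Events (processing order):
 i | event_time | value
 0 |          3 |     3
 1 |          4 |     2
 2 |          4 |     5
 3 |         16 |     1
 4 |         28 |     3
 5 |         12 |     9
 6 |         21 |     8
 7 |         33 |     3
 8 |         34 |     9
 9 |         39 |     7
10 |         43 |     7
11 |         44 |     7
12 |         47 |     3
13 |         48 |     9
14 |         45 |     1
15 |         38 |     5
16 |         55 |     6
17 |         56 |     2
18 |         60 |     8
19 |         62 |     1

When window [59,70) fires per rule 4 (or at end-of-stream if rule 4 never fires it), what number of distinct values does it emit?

i=0 t=3 v=3: → [3,14),[2,13),[1,12),[0,11); WM=2
i=1 t=4 v=2: → [4,15),[3,14),[2,13),[1,12),[0,11); WM=3
i=2 t=4 v=5: → [4,15),[3,14),[2,13),[1,12),[0,11); WM=3
i=3 t=16 v=1: → [16,27),[15,26),[14,25),[13,24),[12,23),[11,22),[10,21),[9,20),[8,19),[7,18),[6,17); WM=15; [0,11) fires=3 [1,12) fires=3 [2,13) fires=3 [3,14) fires=3 [4,15) fires=2
i=4 t=28 v=3: → [28,39),[27,38),[26,37),[25,36),[24,35),[23,34),[22,33),[21,32),[20,31),[19,30),[18,29); WM=27; [6,17) fires=1 [7,18) fires=1 [8,19) fires=1 [9,20) fires=1 [10,21) fires=1 [11,22) fires=1 [12,23) fires=1 [13,24) fires=1 [14,25) fires=1 [15,26) fires=1 [16,27) fires=1
i=5 t=12 v=9: DROP (t<27-4); WM=27
i=6 t=21 v=8: DROP (t<27-4); WM=27
i=7 t=33 v=3: → [33,44),[32,43),[31,42),[30,41),[29,40),[28,39),[27,38),[26,37),[25,36),[24,35),[23,34); WM=32; [18,29) fires=1 [19,30) fires=1 [20,31) fires=1 [21,32) fires=1
i=8 t=34 v=9: → [34,45),[33,44),[32,43),[31,42),[30,41),[29,40),[28,39),[27,38),[26,37),[25,36),[24,35); WM=33; [22,33) fires=1
i=9 t=39 v=7: → [39,50),[38,49),[37,48),[36,47),[35,46),[34,45),[33,44),[32,43),[31,42),[30,41),[29,40); WM=38; [23,34) fires=1 [24,35) fires=2 [25,36) fires=2 [26,37) fires=2 [27,38) fires=2
i=10 t=43 v=7: → [43,54),[42,53),[41,52),[40,51),[39,50),[38,49),[37,48),[36,47),[35,46),[34,45),[33,44); WM=42; [28,39) fires=2 [29,40) fires=3 [30,41) fires=3 [31,42) fires=3
i=11 t=44 v=7: → [44,55),[43,54),[42,53),[41,52),[40,51),[39,50),[38,49),[37,48),[36,47),[35,46),[34,45); WM=43; [32,43) fires=3
i=12 t=47 v=3: → [47,58),[46,57),[45,56),[44,55),[43,54),[42,53),[41,52),[40,51),[39,50),[38,49),[37,48); WM=46; [33,44) fires=3 [34,45) fires=2 [35,46) fires=1
i=13 t=48 v=9: → [48,59),[47,58),[46,57),[45,56),[44,55),[43,54),[42,53),[41,52),[40,51),[39,50),[38,49); WM=47; [36,47) fires=1
i=14 t=45 v=1: → [45,56),[44,55),[43,54),[42,53),[41,52),[40,51),[39,50),[38,49),[37,48),[36,47),[35,46); WM=47
i=15 t=38 v=5: DROP (t<47-4); WM=47
i=16 t=55 v=6: → [55,66),[54,65),[53,64),[52,63),[51,62),[50,61),[49,60),[48,59),[47,58),[46,57),[45,56); WM=54; [37,48) fires=3 [38,49) fires=4 [39,50) fires=4 [40,51) fires=4 [41,52) fires=4 [42,53) fires=4 [43,54) fires=4
i=17 t=56 v=2: → [56,67),[55,66),[54,65),[53,64),[52,63),[51,62),[50,61),[49,60),[48,59),[47,58),[46,57); WM=55; [44,55) fires=4
i=18 t=60 v=8: → [60,71),[59,70),[58,69),[57,68),[56,67),[55,66),[54,65),[53,64),[52,63),[51,62),[50,61); WM=59; [45,56) fires=4 [46,57) fires=4 [47,58) fires=4 [48,59) fires=3
i=19 t=62 v=1: → [62,73),[61,72),[60,71),[59,70),[58,69),[57,68),[56,67),[55,66),[54,65),[53,64),[52,63); WM=61; [49,60) fires=2 [50,61) fires=3

2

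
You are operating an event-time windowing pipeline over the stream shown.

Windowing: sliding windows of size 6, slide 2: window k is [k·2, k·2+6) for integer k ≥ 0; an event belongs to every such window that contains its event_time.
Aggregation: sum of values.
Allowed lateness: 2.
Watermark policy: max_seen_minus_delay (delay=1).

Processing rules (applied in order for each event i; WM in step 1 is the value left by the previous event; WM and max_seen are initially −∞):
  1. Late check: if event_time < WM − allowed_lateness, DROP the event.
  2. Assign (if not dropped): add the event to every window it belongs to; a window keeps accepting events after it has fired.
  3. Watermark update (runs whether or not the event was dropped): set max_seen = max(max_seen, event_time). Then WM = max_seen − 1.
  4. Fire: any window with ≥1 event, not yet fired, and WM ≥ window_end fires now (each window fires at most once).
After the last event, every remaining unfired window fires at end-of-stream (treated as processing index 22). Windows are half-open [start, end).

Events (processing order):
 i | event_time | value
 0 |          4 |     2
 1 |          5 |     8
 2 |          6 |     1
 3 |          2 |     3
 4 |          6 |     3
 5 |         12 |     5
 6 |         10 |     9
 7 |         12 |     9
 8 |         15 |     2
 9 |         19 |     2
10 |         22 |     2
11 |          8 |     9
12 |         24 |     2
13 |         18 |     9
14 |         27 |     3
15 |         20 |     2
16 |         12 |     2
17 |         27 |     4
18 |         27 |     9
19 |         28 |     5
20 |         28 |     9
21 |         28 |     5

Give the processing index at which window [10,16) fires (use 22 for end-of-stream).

i=0 t=4 v=2: → [4,10),[2,8),[0,6); WM=3
i=1 t=5 v=8: → [4,10),[2,8),[0,6); WM=4
i=2 t=6 v=1: → [6,12),[4,10),[2,8); WM=5
i=3 t=2 v=3: DROP (t<5-2); WM=5
i=4 t=6 v=3: → [6,12),[4,10),[2,8); WM=5
i=5 t=12 v=5: → [12,18),[10,16),[8,14); WM=11; [0,6) fires=10 [2,8) fires=14 [4,10) fires=14
i=6 t=10 v=9: → [10,16),[8,14),[6,12); WM=11
i=7 t=12 v=9: → [12,18),[10,16),[8,14); WM=11
i=8 t=15 v=2: → [14,20),[12,18),[10,16); WM=14; [6,12) fires=13 [8,14) fires=23
i=9 t=19 v=2: → [18,24),[16,22),[14,20); WM=18; [10,16) fires=25 [12,18) fires=16
i=10 t=22 v=2: → [22,28),[20,26),[18,24); WM=21; [14,20) fires=4
i=11 t=8 v=9: DROP (t<21-2); WM=21
i=12 t=24 v=2: → [24,30),[22,28),[20,26); WM=23; [16,22) fires=2
i=13 t=18 v=9: DROP (t<23-2); WM=23
i=14 t=27 v=3: → [26,32),[24,30),[22,28); WM=26; [18,24) fires=4 [20,26) fires=4
i=15 t=20 v=2: DROP (t<26-2); WM=26
i=16 t=12 v=2: DROP (t<26-2); WM=26
i=17 t=27 v=4: → [26,32),[24,30),[22,28); WM=26
i=18 t=27 v=9: → [26,32),[24,30),[22,28); WM=26
i=19 t=28 v=5: → [28,34),[26,32),[24,30); WM=27
i=20 t=28 v=9: → [28,34),[26,32),[24,30); WM=27
i=21 t=28 v=5: → [28,34),[26,32),[24,30); WM=27

9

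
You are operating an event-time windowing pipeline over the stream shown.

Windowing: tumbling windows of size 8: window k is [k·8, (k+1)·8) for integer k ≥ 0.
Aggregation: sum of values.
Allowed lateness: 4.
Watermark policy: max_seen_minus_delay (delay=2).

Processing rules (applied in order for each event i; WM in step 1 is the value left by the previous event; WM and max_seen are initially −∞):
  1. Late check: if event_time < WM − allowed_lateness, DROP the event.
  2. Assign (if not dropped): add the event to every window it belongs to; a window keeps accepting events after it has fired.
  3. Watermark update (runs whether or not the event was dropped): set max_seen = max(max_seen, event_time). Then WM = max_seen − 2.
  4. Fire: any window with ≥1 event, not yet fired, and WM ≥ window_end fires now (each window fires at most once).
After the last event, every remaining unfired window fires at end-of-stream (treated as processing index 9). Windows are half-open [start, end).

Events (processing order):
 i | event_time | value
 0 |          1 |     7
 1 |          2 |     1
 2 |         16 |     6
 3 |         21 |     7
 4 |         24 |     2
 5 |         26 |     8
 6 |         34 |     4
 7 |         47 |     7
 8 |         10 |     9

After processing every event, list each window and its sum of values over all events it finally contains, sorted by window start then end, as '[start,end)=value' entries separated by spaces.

i=0 t=1 v=7: → [0,8); WM=-1
i=1 t=2 v=1: → [0,8); WM=0
i=2 t=16 v=6: → [16,24); WM=14; [0,8) fires=8
i=3 t=21 v=7: → [16,24); WM=19
i=4 t=24 v=2: → [24,32); WM=22
i=5 t=26 v=8: → [24,32); WM=24; [16,24) fires=13
i=6 t=34 v=4: → [32,40); WM=32; [24,32) fires=10
i=7 t=47 v=7: → [40,48); WM=45; [32,40) fires=4
i=8 t=10 v=9: DROP (t<45-4); WM=45

[0,8)=8 [16,24)=13 [24,32)=10 [32,40)=4 [40,48)=7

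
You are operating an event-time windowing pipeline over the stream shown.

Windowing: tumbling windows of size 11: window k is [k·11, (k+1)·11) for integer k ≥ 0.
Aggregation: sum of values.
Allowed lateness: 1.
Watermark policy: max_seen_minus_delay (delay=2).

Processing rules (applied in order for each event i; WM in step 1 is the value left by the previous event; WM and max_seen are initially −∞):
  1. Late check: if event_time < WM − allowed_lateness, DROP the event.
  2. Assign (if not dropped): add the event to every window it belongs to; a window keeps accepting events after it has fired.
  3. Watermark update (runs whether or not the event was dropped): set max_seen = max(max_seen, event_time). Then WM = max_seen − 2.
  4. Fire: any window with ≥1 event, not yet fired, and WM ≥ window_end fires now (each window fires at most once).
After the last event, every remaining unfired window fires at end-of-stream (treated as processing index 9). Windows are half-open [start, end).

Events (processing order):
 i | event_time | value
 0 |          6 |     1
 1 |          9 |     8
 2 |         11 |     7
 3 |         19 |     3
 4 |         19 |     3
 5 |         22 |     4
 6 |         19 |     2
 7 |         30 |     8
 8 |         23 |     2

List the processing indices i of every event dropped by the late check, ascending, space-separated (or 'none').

i=0 t=6 v=1: → [0,11); WM=4
i=1 t=9 v=8: → [0,11); WM=7
i=2 t=11 v=7: → [11,22); WM=9
i=3 t=19 v=3: → [11,22); WM=17; [0,11) fires=9
i=4 t=19 v=3: → [11,22); WM=17
i=5 t=22 v=4: → [22,33); WM=20
i=6 t=19 v=2: → [11,22); WM=20
i=7 t=30 v=8: → [22,33); WM=28; [11,22) fires=15
i=8 t=23 v=2: DROP (t<28-1); WM=28

8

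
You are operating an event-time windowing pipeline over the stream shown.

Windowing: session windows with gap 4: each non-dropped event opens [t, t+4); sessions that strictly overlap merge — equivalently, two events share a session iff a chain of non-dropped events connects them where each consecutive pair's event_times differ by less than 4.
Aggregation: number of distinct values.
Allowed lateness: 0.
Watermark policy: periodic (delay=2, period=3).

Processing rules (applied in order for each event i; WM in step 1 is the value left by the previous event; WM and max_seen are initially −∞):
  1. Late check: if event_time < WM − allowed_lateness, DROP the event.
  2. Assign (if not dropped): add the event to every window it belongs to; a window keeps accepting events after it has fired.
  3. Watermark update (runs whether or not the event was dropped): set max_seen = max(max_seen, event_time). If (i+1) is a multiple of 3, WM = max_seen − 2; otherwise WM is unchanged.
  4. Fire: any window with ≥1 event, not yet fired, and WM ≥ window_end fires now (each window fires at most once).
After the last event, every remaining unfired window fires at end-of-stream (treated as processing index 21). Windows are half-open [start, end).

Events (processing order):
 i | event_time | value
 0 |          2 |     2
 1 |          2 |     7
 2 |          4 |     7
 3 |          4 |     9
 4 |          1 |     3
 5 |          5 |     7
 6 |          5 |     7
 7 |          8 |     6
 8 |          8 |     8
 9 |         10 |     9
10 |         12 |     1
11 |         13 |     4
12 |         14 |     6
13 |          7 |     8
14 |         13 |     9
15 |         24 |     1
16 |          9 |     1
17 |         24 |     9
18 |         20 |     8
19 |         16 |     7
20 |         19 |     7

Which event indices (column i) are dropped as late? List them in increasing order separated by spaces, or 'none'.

i=0 t=2 v=2: → [2,6); WM=−∞
i=1 t=2 v=7: → [2,6); WM=−∞
i=2 t=4 v=7: → [2,8); WM=2
i=3 t=4 v=9: → [2,8); WM=2
i=4 t=1 v=3: DROP (t<2-0); WM=2
i=5 t=5 v=7: → [2,9); WM=3
i=6 t=5 v=7: → [2,9); WM=3
i=7 t=8 v=6: → [2,12); WM=3
i=8 t=8 v=8: → [2,12); WM=6
i=9 t=10 v=9: → [2,14); WM=6
i=10 t=12 v=1: → [2,16); WM=6
i=11 t=13 v=4: → [2,17); WM=11
i=12 t=14 v=6: → [2,18); WM=11
i=13 t=7 v=8: DROP (t<11-0); WM=11
i=14 t=13 v=9: → [2,18); WM=12
i=15 t=24 v=1: → [24,28); WM=12
i=16 t=9 v=1: DROP (t<12-0); WM=12
i=17 t=24 v=9: → [24,28); WM=22
i=18 t=20 v=8: DROP (t<22-0); WM=22
i=19 t=16 v=7: DROP (t<22-0); WM=22
i=20 t=19 v=7: DROP (t<22-0); WM=22

4 13 16 18 19 20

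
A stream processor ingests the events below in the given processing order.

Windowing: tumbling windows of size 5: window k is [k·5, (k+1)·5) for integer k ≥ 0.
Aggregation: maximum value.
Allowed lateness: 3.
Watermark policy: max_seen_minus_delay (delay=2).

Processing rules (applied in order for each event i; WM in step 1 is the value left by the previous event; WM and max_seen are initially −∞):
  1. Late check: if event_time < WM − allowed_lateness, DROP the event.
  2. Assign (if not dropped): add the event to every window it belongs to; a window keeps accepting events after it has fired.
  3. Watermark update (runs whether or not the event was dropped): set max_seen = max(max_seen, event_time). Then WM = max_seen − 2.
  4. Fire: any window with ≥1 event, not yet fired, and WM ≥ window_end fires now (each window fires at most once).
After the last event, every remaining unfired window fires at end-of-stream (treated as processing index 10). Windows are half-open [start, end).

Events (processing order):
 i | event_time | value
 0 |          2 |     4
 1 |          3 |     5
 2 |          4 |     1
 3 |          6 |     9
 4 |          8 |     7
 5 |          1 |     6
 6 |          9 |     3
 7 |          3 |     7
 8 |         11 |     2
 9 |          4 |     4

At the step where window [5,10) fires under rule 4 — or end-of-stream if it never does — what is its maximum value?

i=0 t=2 v=4: → [0,5); WM=0
i=1 t=3 v=5: → [0,5); WM=1
i=2 t=4 v=1: → [0,5); WM=2
i=3 t=6 v=9: → [5,10); WM=4
i=4 t=8 v=7: → [5,10); WM=6; [0,5) fires=5
i=5 t=1 v=6: DROP (t<6-3); WM=6
i=6 t=9 v=3: → [5,10); WM=7
i=7 t=3 v=7: DROP (t<7-3); WM=7
i=8 t=11 v=2: → [10,15); WM=9
i=9 t=4 v=4: DROP (t<9-3); WM=9

9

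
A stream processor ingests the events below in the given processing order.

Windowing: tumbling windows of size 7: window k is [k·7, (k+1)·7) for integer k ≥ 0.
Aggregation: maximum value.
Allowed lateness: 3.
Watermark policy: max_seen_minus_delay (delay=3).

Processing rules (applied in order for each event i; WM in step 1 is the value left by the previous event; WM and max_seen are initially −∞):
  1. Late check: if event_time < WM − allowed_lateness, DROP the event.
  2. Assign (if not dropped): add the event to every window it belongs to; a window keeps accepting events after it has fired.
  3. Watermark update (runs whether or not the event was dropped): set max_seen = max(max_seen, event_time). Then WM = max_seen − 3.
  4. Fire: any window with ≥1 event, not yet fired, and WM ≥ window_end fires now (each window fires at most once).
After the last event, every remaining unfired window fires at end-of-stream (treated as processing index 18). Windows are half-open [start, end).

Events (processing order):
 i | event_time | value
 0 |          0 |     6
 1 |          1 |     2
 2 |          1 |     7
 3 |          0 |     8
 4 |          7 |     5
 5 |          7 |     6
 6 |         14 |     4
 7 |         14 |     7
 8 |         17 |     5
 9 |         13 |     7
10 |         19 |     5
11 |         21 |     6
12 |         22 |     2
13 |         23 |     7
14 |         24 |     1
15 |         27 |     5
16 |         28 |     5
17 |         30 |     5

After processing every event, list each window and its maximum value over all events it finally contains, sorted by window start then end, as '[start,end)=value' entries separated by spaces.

[0,7)=8 [7,14)=7 [14,21)=7 [21,28)=7 [28,35)=5

i=0 t=0 v=6: → [0,7); WM=-3
i=1 t=1 v=2: → [0,7); WM=-2
i=2 t=1 v=7: → [0,7); WM=-2
i=3 t=0 v=8: → [0,7); WM=-2
i=4 t=7 v=5: → [7,14); WM=4
i=5 t=7 v=6: → [7,14); WM=4
i=6 t=14 v=4: → [14,21); WM=11; [0,7) fires=8
i=7 t=14 v=7: → [14,21); WM=11
i=8 t=17 v=5: → [14,21); WM=14; [7,14) fires=6
i=9 t=13 v=7: → [7,14); WM=14
i=10 t=19 v=5: → [14,21); WM=16
i=11 t=21 v=6: → [21,28); WM=18
i=12 t=22 v=2: → [21,28); WM=19
i=13 t=23 v=7: → [21,28); WM=20
i=14 t=24 v=1: → [21,28); WM=21; [14,21) fires=7
i=15 t=27 v=5: → [21,28); WM=24
i=16 t=28 v=5: → [28,35); WM=25
i=17 t=30 v=5: → [28,35); WM=27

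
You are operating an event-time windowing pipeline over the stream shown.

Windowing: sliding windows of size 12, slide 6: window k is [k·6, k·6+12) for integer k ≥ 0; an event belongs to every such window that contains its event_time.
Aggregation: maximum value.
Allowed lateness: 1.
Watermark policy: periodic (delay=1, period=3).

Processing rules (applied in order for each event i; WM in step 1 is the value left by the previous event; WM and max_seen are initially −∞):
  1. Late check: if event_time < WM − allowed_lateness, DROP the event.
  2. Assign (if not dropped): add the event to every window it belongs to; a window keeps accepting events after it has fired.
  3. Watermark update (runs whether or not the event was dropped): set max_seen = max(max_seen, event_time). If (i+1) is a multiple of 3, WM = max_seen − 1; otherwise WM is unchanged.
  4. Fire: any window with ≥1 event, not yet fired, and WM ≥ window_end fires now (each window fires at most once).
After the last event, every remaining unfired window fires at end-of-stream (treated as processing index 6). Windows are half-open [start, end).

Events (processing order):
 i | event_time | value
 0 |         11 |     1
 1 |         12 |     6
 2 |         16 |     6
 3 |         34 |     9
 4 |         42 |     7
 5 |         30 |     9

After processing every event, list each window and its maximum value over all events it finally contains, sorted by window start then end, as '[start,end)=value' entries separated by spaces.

i=0 t=11 v=1: → [6,18),[0,12); WM=−∞
i=1 t=12 v=6: → [12,24),[6,18); WM=−∞
i=2 t=16 v=6: → [12,24),[6,18); WM=15; [0,12) fires=1
i=3 t=34 v=9: → [30,42),[24,36); WM=15
i=4 t=42 v=7: → [42,54),[36,48); WM=15
i=5 t=30 v=9: → [30,42),[24,36); WM=41; [6,18) fires=6 [12,24) fires=6 [24,36) fires=9

[0,12)=1 [6,18)=6 [12,24)=6 [24,36)=9 [30,42)=9 [36,48)=7 [42,54)=7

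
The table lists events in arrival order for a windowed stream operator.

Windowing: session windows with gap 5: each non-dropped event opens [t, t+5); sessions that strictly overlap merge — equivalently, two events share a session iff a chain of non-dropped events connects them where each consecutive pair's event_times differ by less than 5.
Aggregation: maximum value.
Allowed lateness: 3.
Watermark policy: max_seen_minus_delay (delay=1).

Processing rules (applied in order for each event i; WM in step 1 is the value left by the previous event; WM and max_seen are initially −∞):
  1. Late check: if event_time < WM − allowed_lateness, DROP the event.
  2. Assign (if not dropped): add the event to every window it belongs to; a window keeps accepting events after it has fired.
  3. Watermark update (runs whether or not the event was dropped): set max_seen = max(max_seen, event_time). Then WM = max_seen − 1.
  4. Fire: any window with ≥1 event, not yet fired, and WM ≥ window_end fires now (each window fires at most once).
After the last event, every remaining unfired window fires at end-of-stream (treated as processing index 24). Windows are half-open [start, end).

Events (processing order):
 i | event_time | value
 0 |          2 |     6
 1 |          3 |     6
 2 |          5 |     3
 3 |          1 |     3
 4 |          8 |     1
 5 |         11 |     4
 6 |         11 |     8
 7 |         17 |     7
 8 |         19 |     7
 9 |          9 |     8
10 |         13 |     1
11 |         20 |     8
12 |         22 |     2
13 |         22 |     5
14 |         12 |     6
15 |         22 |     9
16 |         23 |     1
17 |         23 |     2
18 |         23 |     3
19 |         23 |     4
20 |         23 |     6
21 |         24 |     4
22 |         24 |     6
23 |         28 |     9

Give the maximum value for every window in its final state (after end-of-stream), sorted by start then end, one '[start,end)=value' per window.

i=0 t=2 v=6: → [2,7); WM=1
i=1 t=3 v=6: → [2,8); WM=2
i=2 t=5 v=3: → [2,10); WM=4
i=3 t=1 v=3: → [1,10); WM=4
i=4 t=8 v=1: → [1,13); WM=7
i=5 t=11 v=4: → [1,16); WM=10
i=6 t=11 v=8: → [1,16); WM=10
i=7 t=17 v=7: → [17,22); WM=16
i=8 t=19 v=7: → [17,24); WM=18
i=9 t=9 v=8: DROP (t<18-3); WM=18
i=10 t=13 v=1: DROP (t<18-3); WM=18
i=11 t=20 v=8: → [17,25); WM=19
i=12 t=22 v=2: → [17,27); WM=21
i=13 t=22 v=5: → [17,27); WM=21
i=14 t=12 v=6: DROP (t<21-3); WM=21
i=15 t=22 v=9: → [17,27); WM=21
i=16 t=23 v=1: → [17,28); WM=22
i=17 t=23 v=2: → [17,28); WM=22
i=18 t=23 v=3: → [17,28); WM=22
i=19 t=23 v=4: → [17,28); WM=22
i=20 t=23 v=6: → [17,28); WM=22
i=21 t=24 v=4: → [17,29); WM=23
i=22 t=24 v=6: → [17,29); WM=23
i=23 t=28 v=9: → [17,33); WM=27

[1,16)=8 [17,33)=9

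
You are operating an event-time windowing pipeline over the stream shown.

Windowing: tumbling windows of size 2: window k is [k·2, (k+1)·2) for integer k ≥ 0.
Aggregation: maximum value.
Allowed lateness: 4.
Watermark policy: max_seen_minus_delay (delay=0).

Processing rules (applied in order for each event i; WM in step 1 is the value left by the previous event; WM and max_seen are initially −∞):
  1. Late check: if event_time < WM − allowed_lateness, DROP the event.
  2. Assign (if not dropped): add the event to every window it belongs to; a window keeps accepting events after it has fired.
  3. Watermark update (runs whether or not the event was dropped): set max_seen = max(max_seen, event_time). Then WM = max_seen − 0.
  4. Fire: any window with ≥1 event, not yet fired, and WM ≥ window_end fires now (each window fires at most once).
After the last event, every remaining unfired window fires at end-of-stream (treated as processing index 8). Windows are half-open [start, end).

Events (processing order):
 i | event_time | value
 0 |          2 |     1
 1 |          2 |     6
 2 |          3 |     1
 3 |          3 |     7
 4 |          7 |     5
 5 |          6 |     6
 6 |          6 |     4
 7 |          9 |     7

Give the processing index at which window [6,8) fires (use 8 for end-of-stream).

i=0 t=2 v=1: → [2,4); WM=2
i=1 t=2 v=6: → [2,4); WM=2
i=2 t=3 v=1: → [2,4); WM=3
i=3 t=3 v=7: → [2,4); WM=3
i=4 t=7 v=5: → [6,8); WM=7; [2,4) fires=7
i=5 t=6 v=6: → [6,8); WM=7
i=6 t=6 v=4: → [6,8); WM=7
i=7 t=9 v=7: → [8,10); WM=9; [6,8) fires=6

7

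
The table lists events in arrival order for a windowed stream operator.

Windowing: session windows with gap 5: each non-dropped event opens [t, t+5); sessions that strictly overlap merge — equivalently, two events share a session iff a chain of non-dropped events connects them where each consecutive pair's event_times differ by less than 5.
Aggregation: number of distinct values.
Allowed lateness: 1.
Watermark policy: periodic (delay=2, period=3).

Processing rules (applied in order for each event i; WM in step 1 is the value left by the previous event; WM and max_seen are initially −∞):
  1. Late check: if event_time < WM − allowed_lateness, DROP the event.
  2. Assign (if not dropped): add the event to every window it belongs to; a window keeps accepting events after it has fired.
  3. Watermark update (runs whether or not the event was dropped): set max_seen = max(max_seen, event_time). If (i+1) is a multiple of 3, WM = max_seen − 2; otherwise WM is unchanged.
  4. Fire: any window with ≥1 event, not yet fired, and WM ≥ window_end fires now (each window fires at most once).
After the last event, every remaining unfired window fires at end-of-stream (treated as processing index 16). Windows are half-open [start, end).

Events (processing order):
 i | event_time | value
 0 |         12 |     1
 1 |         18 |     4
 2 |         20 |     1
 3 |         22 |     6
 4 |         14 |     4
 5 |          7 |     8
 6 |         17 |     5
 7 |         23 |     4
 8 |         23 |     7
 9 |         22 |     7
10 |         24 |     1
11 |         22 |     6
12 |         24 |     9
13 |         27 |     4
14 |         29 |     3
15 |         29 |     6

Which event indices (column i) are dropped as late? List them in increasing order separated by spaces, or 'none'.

4 5 6

i=0 t=12 v=1: → [12,17); WM=−∞
i=1 t=18 v=4: → [18,23); WM=−∞
i=2 t=20 v=1: → [18,25); WM=18
i=3 t=22 v=6: → [18,27); WM=18
i=4 t=14 v=4: DROP (t<18-1); WM=18
i=5 t=7 v=8: DROP (t<18-1); WM=20
i=6 t=17 v=5: DROP (t<20-1); WM=20
i=7 t=23 v=4: → [18,28); WM=20
i=8 t=23 v=7: → [18,28); WM=21
i=9 t=22 v=7: → [18,28); WM=21
i=10 t=24 v=1: → [18,29); WM=21
i=11 t=22 v=6: → [18,29); WM=22
i=12 t=24 v=9: → [18,29); WM=22
i=13 t=27 v=4: → [18,32); WM=22
i=14 t=29 v=3: → [18,34); WM=27
i=15 t=29 v=6: → [18,34); WM=27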